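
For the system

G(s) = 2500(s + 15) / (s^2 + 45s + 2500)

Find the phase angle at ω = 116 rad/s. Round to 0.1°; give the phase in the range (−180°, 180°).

At s = jω = j116:
zero (s+15): 15 + j116 → |·| = √(15²+116²) = √13681 ≈ 116.97, ∠ = arctan(116/15) ≈ 82.63°
quadratic: (j116)² + 45·j116 + 2500 = -10956 + j5220 → |·| ≈ 12136, ∠ ≈ 154.52°
∠G = 82.63° − 154.52° = -71.89°

-71.9°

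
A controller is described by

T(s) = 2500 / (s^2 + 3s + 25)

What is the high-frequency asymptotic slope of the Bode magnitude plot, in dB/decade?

Each pole contributes −20 dB/decade at high frequency; each zero contributes +20 dB/decade.
Net: 0 zero(s) − 2 pole(s) → -40 dB/decade.

-40 dB/decade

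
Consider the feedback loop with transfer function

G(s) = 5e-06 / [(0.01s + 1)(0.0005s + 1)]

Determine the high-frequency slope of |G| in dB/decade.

Each pole contributes −20 dB/decade at high frequency; each zero contributes +20 dB/decade.
Net: 0 zero(s) − 2 pole(s) → -40 dB/decade.

-40 dB/decade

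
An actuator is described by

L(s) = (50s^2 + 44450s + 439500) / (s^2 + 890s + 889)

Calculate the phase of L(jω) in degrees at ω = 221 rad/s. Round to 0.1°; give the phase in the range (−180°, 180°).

Substitute s = j221:
Numerator: 50(j221)^2 + 44450(j221) + 439500 = -2002550 + j9823450
Denominator: (j221)^2 + 890(j221) + 889 = -47952 + j196690
|N| = √(2002550² + 9823450²) ≈ 1.0025e+07, ∠N ≈ 101.52°
|D| = √(47952² + 196690²) ≈ 2.0245e+05, ∠D ≈ 103.70°
∠L = 101.52° − 103.70° = -2.18°

-2.2°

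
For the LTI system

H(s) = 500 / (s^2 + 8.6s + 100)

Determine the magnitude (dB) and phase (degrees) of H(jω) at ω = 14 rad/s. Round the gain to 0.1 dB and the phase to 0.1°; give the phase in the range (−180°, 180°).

At s = jω = j14:
quadratic: (j14)² + 8.6·j14 + 100 = -96 + j120.4 → |·| ≈ 153.99, ∠ ≈ 128.57°
|H| = 500 / 153.99 ≈ 3.247
Gain = 20 log₁₀(3.247) ≈ 10.23 dB
∠H = 0.00° − 128.57° = -128.57°

10.2 dB, -128.6°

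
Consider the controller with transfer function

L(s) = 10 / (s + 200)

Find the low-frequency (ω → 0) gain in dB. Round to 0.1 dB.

L(0) = 10 / 200 = 0.05
20 log₁₀(0.05) ≈ -26.02 dB

-26.0 dB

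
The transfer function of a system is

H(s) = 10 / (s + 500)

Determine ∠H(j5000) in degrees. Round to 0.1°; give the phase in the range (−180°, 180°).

-84.3°

Substitute s = j5000:
Numerator: 10 = 10 + j0
Denominator: (j5000) + 500 = 500 + j5000
|N| = √(10² + 0²) ≈ 10, ∠N ≈ 0.00°
|D| = √(500² + 5000²) ≈ 5024.9, ∠D ≈ 84.29°
∠H = 0.00° − 84.29° = -84.29°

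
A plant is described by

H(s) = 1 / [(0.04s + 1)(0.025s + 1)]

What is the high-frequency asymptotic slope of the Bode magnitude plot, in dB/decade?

Each pole contributes −20 dB/decade at high frequency; each zero contributes +20 dB/decade.
Net: 0 zero(s) − 2 pole(s) → -40 dB/decade.

-40 dB/decade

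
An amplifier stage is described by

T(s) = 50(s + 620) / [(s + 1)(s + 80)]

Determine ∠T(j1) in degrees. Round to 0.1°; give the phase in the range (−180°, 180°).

-45.6°

At s = jω = j1:
zero (s+620): 620 + j1 → |·| = √(620²+1²) = √384401 ≈ 620, ∠ = arctan(1/620) ≈ 0.09°
pole (s+1): 1 + j1 → |·| = √(1²+1²) = √2 ≈ 1.4142, ∠ = arctan(1/1) ≈ 45.00°
pole (s+80): 80 + j1 → |·| = √(80²+1²) = √6401 ≈ 80.006, ∠ = arctan(1/80) ≈ 0.72°
∠T = 0.09° − 45.72° = -45.63°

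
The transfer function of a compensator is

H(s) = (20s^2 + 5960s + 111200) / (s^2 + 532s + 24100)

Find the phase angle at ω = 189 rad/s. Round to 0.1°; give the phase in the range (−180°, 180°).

21.6°

Substitute s = j189:
Numerator: 20(j189)^2 + 5960(j189) + 111200 = -603220 + j1126440
Denominator: (j189)^2 + 532(j189) + 24100 = -11621 + j100548
|N| = √(603220² + 1126440²) ≈ 1.2778e+06, ∠N ≈ 118.17°
|D| = √(11621² + 100548²) ≈ 1.0122e+05, ∠D ≈ 96.59°
∠H = 118.17° − 96.59° = 21.58°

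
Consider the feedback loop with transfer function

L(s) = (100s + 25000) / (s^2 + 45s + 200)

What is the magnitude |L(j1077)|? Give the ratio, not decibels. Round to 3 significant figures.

Substitute s = j1077:
Numerator: 100(j1077) + 25000 = 25000 + j107700
Denominator: (j1077)^2 + 45(j1077) + 200 = -1159729 + j48465
|N| = √(25000² + 107700²) ≈ 1.1056e+05, ∠N ≈ 76.93°
|D| = √(1159729² + 48465²) ≈ 1.1607e+06, ∠D ≈ 177.61°
|L| = 1.1056e+05 / 1.1607e+06 ≈ 0.095253

0.0953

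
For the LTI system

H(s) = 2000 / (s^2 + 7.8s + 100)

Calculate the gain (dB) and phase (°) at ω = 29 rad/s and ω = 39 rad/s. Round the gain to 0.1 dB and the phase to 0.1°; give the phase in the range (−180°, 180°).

ω = 29: 8.2 dB, -163.0°; ω = 39: 2.8 dB, -167.9°

At s = jω = j29:
quadratic: (j29)² + 7.8·j29 + 100 = -741 + j226.2 → |·| ≈ 774.76, ∠ ≈ 163.02°
|H| = 2000 / 774.76 ≈ 2.5814
Gain = 20 log₁₀(2.5814) ≈ 8.24 dB
∠H = 0.00° − 163.02° = -163.02°

At s = jω = j39:
quadratic: (j39)² + 7.8·j39 + 100 = -1421 + j304.2 → |·| ≈ 1453.2, ∠ ≈ 167.92°
|H| = 2000 / 1453.2 ≈ 1.3763
Gain = 20 log₁₀(1.3763) ≈ 2.77 dB
∠H = 0.00° − 167.92° = -167.92°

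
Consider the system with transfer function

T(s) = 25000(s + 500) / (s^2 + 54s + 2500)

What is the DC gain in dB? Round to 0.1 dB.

T(0) = 25000·500 / 2500 = 5000
20 log₁₀(5000) ≈ 73.98 dB

74.0 dB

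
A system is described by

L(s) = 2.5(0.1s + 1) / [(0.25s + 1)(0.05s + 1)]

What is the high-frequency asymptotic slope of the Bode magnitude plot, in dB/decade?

-20 dB/decade

Each pole contributes −20 dB/decade at high frequency; each zero contributes +20 dB/decade.
Net: 1 zero(s) − 2 pole(s) → -20 dB/decade.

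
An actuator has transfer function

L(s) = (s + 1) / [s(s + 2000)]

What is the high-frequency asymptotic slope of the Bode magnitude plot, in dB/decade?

-20 dB/decade

Each pole contributes −20 dB/decade at high frequency; each zero contributes +20 dB/decade.
Net: 1 zero(s) − 2 pole(s) → -20 dB/decade.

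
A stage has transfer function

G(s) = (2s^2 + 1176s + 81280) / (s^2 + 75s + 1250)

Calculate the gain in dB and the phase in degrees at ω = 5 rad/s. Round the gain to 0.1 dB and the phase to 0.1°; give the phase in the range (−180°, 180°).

36.1 dB, -12.9°

Substitute s = j5:
Numerator: 2(j5)^2 + 1176(j5) + 81280 = 81230 + j5880
Denominator: (j5)^2 + 75(j5) + 1250 = 1225 + j375
|N| = √(81230² + 5880²) ≈ 81443, ∠N ≈ 4.14°
|D| = √(1225² + 375²) ≈ 1281.1, ∠D ≈ 17.02°
|G| = 81443 / 1281.1 ≈ 63.573
Gain = 20 log₁₀(63.573) ≈ 36.07 dB
∠G = 4.14° − 17.02° = -12.88°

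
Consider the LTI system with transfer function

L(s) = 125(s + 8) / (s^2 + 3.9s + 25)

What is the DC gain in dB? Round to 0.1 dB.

L(0) = 125·8 / 25 = 40
20 log₁₀(40) ≈ 32.04 dB

32.0 dB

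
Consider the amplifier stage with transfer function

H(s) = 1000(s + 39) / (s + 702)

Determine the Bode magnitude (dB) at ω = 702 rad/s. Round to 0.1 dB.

At s = jω = j702:
zero (s+39): 39 + j702 → |·| = √(39²+702²) = √494325 ≈ 703.08, ∠ = arctan(702/39) ≈ 86.82°
pole (s+702): 702 + j702 → |·| = √(702²+702²) = √985608 ≈ 992.78, ∠ = arctan(702/702) ≈ 45.00°
|H| = 1000 · 703.08 / 992.78 ≈ 708.19
Gain = 20 log₁₀(708.19) ≈ 57.00 dB

57.0 dB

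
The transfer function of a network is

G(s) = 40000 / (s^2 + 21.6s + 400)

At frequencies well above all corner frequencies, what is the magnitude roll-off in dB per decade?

-40 dB/decade

Each pole contributes −20 dB/decade at high frequency; each zero contributes +20 dB/decade.
Net: 0 zero(s) − 2 pole(s) → -40 dB/decade.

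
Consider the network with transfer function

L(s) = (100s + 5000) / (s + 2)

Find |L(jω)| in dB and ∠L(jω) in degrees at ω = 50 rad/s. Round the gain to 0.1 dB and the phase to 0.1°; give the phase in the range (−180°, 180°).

43.0 dB, -42.7°

Substitute s = j50:
Numerator: 100(j50) + 5000 = 5000 + j5000
Denominator: (j50) + 2 = 2 + j50
|N| = √(5000² + 5000²) ≈ 7071.1, ∠N ≈ 45.00°
|D| = √(2² + 50²) ≈ 50.04, ∠D ≈ 87.71°
|L| = 7071.1 / 50.04 ≈ 141.31
Gain = 20 log₁₀(141.31) ≈ 43.00 dB
∠L = 45.00° − 87.71° = -42.71°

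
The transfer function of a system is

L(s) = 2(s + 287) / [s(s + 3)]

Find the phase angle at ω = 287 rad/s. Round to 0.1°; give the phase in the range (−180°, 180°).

-134.4°

At s = jω = j287:
zero (s+287): 287 + j287 → |·| = √(287²+287²) = √164738 ≈ 405.88, ∠ = arctan(287/287) ≈ 45.00°
pole (s+3): 3 + j287 → |·| = √(3²+287²) = √82378 ≈ 287.02, ∠ = arctan(287/3) ≈ 89.40°
pole at origin: |s| = 287, ∠ = 90.00° (in denominator)
∠L = 45.00° − 179.40° = -134.40°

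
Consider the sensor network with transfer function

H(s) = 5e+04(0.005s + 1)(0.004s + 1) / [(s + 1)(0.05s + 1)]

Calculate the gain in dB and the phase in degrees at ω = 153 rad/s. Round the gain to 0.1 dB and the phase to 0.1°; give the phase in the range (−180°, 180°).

35.9 dB, -103.3°

At ω = 153 rad/s:
zero (1 + j153·0.005) = 1 + j0.765 → |·| ≈ 1.2591, ∠ ≈ 37.42°
zero (1 + j153·0.004) = 1 + j0.612 → |·| ≈ 1.1724, ∠ ≈ 31.47°
pole (1 + j153·1) = 1 + j153 → |·| ≈ 153, ∠ ≈ 89.63°
pole (1 + j153·0.05) = 1 + j7.65 → |·| ≈ 7.7151, ∠ ≈ 82.55°
|H| = 5e+04 · 1.2591 · 1.1724 / (153 · 7.7151) ≈ 62.528
Gain = 20 log₁₀(62.528) ≈ 35.92 dB
∠H = (37.42° + 31.47°) − (89.63° + 82.55°) = -103.29°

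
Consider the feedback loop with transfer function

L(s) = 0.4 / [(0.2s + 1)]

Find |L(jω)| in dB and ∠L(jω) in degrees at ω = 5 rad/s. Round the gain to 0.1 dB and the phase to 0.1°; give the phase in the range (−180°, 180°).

-11.0 dB, -45.0°

At ω = 5 rad/s:
pole (1 + j5·0.2) = 1 + j1 → |·| ≈ 1.4142, ∠ ≈ 45.00°
|L| = 0.4 · 1 / (1.4142) ≈ 0.28285
Gain = 20 log₁₀(0.28285) ≈ -10.97 dB
∠L = (0°) − (45.00°) = -45.00°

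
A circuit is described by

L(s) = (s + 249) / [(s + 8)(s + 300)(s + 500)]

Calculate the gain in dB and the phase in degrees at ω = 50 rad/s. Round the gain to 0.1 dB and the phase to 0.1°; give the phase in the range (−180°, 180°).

-89.7 dB, -84.7°

At s = jω = j50:
zero (s+249): 249 + j50 → |·| = √(249²+50²) = √64501 ≈ 253.97, ∠ = arctan(50/249) ≈ 11.35°
pole (s+8): 8 + j50 → |·| = √(8²+50²) = √2564 ≈ 50.636, ∠ = arctan(50/8) ≈ 80.91°
pole (s+300): 300 + j50 → |·| = √(300²+50²) = √92500 ≈ 304.14, ∠ = arctan(50/300) ≈ 9.46°
pole (s+500): 500 + j50 → |·| = √(500²+50²) = √252500 ≈ 502.49, ∠ = arctan(50/500) ≈ 5.71°
|L| = 1 · 253.97 / 7.7386e+06 ≈ 3.2819e-05
Gain = 20 log₁₀(3.2819e-05) ≈ -89.68 dB
∠L = 11.35° − 96.08° = -84.73°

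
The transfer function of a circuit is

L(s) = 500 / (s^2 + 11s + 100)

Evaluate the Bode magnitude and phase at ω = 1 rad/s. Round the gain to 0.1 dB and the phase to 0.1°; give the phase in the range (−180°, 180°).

At s = jω = j1:
quadratic: (j1)² + 11·j1 + 100 = 99 + j11 → |·| ≈ 99.609, ∠ ≈ 6.34°
|L| = 500 / 99.609 ≈ 5.0196
Gain = 20 log₁₀(5.0196) ≈ 14.01 dB
∠L = 0.00° − 6.34° = -6.34°

14.0 dB, -6.3°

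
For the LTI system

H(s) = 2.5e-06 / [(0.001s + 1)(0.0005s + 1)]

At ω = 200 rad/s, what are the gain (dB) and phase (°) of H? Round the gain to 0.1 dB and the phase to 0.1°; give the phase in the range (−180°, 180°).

-112.3 dB, -17.0°

At ω = 200 rad/s:
pole (1 + j200·0.001) = 1 + j0.2 → |·| ≈ 1.0198, ∠ ≈ 11.31°
pole (1 + j200·0.0005) = 1 + j0.1 → |·| ≈ 1.005, ∠ ≈ 5.71°
|H| = 2.5e-06 · 1 / (1.0198 · 1.005) ≈ 2.4393e-06
Gain = 20 log₁₀(2.4393e-06) ≈ -112.25 dB
∠H = (0°) − (11.31° + 5.71°) = -17.02°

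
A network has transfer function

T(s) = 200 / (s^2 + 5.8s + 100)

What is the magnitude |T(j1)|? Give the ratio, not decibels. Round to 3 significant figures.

2.02

At s = jω = j1:
quadratic: (j1)² + 5.8·j1 + 100 = 99 + j5.8 → |·| ≈ 99.17, ∠ ≈ 3.35°
|T| = 200 / 99.17 ≈ 2.0167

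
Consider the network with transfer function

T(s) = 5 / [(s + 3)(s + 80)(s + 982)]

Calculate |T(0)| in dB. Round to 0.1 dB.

-93.5 dB

T(0) = 5 / (3·80·982) ≈ 2.1215e-05
20 log₁₀(2.1215e-05) ≈ -93.47 dB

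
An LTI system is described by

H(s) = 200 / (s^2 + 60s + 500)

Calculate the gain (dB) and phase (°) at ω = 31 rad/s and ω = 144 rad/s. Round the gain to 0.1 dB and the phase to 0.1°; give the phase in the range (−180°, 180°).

ω = 31: -19.6 dB, -103.9°; ω = 144: -40.8 dB, -156.9°

Substitute s = j31:
Numerator: 200 = 200 + j0
Denominator: (j31)^2 + 60(j31) + 500 = -461 + j1860
|N| = √(200² + 0²) ≈ 200, ∠N ≈ 0.00°
|D| = √(461² + 1860²) ≈ 1916.3, ∠D ≈ 103.92°
|H| = 200 / 1916.3 ≈ 0.10437
Gain = 20 log₁₀(0.10437) ≈ -19.63 dB
∠H = 0.00° − 103.92° = -103.92°

Substitute s = j144:
Numerator: 200 = 200 + j0
Denominator: (j144)^2 + 60(j144) + 500 = -20236 + j8640
|N| = √(200² + 0²) ≈ 200, ∠N ≈ 0.00°
|D| = √(20236² + 8640²) ≈ 22003, ∠D ≈ 156.88°
|H| = 200 / 22003 ≈ 0.0090897
Gain = 20 log₁₀(0.0090897) ≈ -40.83 dB
∠H = 0.00° − 156.88° = -156.88°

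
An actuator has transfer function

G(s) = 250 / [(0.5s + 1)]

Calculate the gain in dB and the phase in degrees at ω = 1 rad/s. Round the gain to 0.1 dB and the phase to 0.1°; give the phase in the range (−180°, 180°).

At ω = 1 rad/s:
pole (1 + j1·0.5) = 1 + j0.5 → |·| ≈ 1.118, ∠ ≈ 26.57°
|G| = 250 · 1 / (1.118) ≈ 223.61
Gain = 20 log₁₀(223.61) ≈ 46.99 dB
∠G = (0°) − (26.57°) = -26.57°

47.0 dB, -26.6°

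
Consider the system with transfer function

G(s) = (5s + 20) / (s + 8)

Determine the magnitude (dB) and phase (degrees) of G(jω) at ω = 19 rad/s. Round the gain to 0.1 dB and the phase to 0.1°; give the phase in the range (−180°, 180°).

Substitute s = j19:
Numerator: 5(j19) + 20 = 20 + j95
Denominator: (j19) + 8 = 8 + j19
|N| = √(20² + 95²) ≈ 97.082, ∠N ≈ 78.11°
|D| = √(8² + 19²) ≈ 20.616, ∠D ≈ 67.17°
|G| = 97.082 / 20.616 ≈ 4.7091
Gain = 20 log₁₀(4.7091) ≈ 13.46 dB
∠G = 78.11° − 67.17° = 10.94°

13.5 dB, 10.9°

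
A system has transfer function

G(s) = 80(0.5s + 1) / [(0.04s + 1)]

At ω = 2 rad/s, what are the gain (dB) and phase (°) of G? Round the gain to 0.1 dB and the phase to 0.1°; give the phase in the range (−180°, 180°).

41.0 dB, 40.4°

At ω = 2 rad/s:
zero (1 + j2·0.5) = 1 + j1 → |·| ≈ 1.4142, ∠ ≈ 45.00°
pole (1 + j2·0.04) = 1 + j0.08 → |·| ≈ 1.0032, ∠ ≈ 4.57°
|G| = 80 · 1.4142 / (1.0032) ≈ 112.78
Gain = 20 log₁₀(112.78) ≈ 41.04 dB
∠G = (45.00°) − (4.57°) = 40.43°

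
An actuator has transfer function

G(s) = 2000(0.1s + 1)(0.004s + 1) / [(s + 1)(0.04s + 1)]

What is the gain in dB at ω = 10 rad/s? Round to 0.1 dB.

At ω = 10 rad/s:
zero (1 + j10·0.1) = 1 + j1 → |·| ≈ 1.4142, ∠ ≈ 45.00°
zero (1 + j10·0.004) = 1 + j0.04 → |·| ≈ 1.0008, ∠ ≈ 2.29°
pole (1 + j10·1) = 1 + j10 → |·| ≈ 10.05, ∠ ≈ 84.29°
pole (1 + j10·0.04) = 1 + j0.4 → |·| ≈ 1.077, ∠ ≈ 21.80°
|G| = 2000 · 1.4142 · 1.0008 / (10.05 · 1.077) ≈ 261.52
Gain = 20 log₁₀(261.52) ≈ 48.35 dB

48.4 dB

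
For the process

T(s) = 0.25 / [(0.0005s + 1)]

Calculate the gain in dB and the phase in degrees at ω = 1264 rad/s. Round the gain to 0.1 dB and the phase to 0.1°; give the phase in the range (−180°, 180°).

At ω = 1264 rad/s:
pole (1 + j1264·0.0005) = 1 + j0.632 → |·| ≈ 1.183, ∠ ≈ 32.29°
|T| = 0.25 · 1 / (1.183) ≈ 0.21133
Gain = 20 log₁₀(0.21133) ≈ -13.50 dB
∠T = (0°) − (32.29°) = -32.29°

-13.5 dB, -32.3°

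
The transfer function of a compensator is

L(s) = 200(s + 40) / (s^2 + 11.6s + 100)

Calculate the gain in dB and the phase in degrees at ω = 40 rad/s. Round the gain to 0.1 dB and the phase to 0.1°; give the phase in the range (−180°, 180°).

At s = jω = j40:
zero (s+40): 40 + j40 → |·| = √(40²+40²) = √3200 ≈ 56.569, ∠ = arctan(40/40) ≈ 45.00°
quadratic: (j40)² + 11.6·j40 + 100 = -1500 + j464 → |·| ≈ 1570.1, ∠ ≈ 162.81°
|L| = 200 · 56.569 / 1570.1 ≈ 7.2058
Gain = 20 log₁₀(7.2058) ≈ 17.15 dB
∠L = 45.00° − 162.81° = -117.81°

17.2 dB, -117.8°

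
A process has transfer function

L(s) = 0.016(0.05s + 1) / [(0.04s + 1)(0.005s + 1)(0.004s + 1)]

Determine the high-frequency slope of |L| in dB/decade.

-40 dB/decade

Each pole contributes −20 dB/decade at high frequency; each zero contributes +20 dB/decade.
Net: 1 zero(s) − 3 pole(s) → -40 dB/decade.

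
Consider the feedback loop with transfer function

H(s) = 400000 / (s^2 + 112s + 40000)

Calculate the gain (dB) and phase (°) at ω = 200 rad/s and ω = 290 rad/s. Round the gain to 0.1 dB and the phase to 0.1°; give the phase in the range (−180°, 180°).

At s = jω = j200:
quadratic: (j200)² + 112·j200 + 40000 = 0 + j22400 → |·| ≈ 22400, ∠ ≈ 90.00°
|H| = 400000 / 22400 ≈ 17.857
Gain = 20 log₁₀(17.857) ≈ 25.04 dB
∠H = 0.00° − 90.00° = -90.00°

At s = jω = j290:
quadratic: (j290)² + 112·j290 + 40000 = -44100 + j32480 → |·| ≈ 54770, ∠ ≈ 143.63°
|H| = 400000 / 54770 ≈ 7.3033
Gain = 20 log₁₀(7.3033) ≈ 17.27 dB
∠H = 0.00° − 143.63° = -143.63°

ω = 200: 25.0 dB, -90.0°; ω = 290: 17.3 dB, -143.6°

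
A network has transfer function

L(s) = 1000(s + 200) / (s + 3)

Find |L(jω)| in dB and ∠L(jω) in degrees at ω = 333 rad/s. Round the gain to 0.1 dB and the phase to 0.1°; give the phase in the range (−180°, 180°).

61.3 dB, -30.5°

At s = jω = j333:
zero (s+200): 200 + j333 → |·| = √(200²+333²) = √150889 ≈ 388.44, ∠ = arctan(333/200) ≈ 59.01°
pole (s+3): 3 + j333 → |·| = √(3²+333²) = √110898 ≈ 333.01, ∠ = arctan(333/3) ≈ 89.48°
|L| = 1000 · 388.44 / 333.01 ≈ 1166.5
Gain = 20 log₁₀(1166.5) ≈ 61.34 dB
∠L = 59.01° − 89.48° = -30.47°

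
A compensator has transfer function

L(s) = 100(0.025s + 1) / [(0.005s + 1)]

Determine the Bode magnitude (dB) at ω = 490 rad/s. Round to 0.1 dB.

53.3 dB

At ω = 490 rad/s:
zero (1 + j490·0.025) = 1 + j12.25 → |·| ≈ 12.291, ∠ ≈ 85.33°
pole (1 + j490·0.005) = 1 + j2.45 → |·| ≈ 2.6462, ∠ ≈ 67.80°
|L| = 100 · 12.291 / (2.6462) ≈ 464.48
Gain = 20 log₁₀(464.48) ≈ 53.34 dB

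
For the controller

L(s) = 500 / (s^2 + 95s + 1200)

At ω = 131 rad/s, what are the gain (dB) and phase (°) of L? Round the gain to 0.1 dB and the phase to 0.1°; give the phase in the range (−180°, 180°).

Substitute s = j131:
Numerator: 500 = 500 + j0
Denominator: (j131)^2 + 95(j131) + 1200 = -15961 + j12445
|N| = √(500² + 0²) ≈ 500, ∠N ≈ 0.00°
|D| = √(15961² + 12445²) ≈ 20239, ∠D ≈ 142.06°
|L| = 500 / 20239 ≈ 0.024705
Gain = 20 log₁₀(0.024705) ≈ -32.14 dB
∠L = 0.00° − 142.06° = -142.06°

-32.1 dB, -142.1°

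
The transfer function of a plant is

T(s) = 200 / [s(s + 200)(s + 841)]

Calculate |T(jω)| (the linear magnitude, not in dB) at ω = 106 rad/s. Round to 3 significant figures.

At s = jω = j106:
pole (s+200): 200 + j106 → |·| = √(200²+106²) = √51236 ≈ 226.35, ∠ = arctan(106/200) ≈ 27.92°
pole (s+841): 841 + j106 → |·| = √(841²+106²) = √718517 ≈ 847.65, ∠ = arctan(106/841) ≈ 7.18°
pole at origin: |s| = 106, ∠ = 90.00° (in denominator)
|T| = 200 / 2.0338e+07 ≈ 9.8338e-06

9.83e-06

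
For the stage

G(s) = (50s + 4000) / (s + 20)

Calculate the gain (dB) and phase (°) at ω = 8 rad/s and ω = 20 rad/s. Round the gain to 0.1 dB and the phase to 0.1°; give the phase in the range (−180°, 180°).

Substitute s = j8:
Numerator: 50(j8) + 4000 = 4000 + j400
Denominator: (j8) + 20 = 20 + j8
|N| = √(4000² + 400²) ≈ 4020, ∠N ≈ 5.71°
|D| = √(20² + 8²) ≈ 21.541, ∠D ≈ 21.80°
|G| = 4020 / 21.541 ≈ 186.62
Gain = 20 log₁₀(186.62) ≈ 45.42 dB
∠G = 5.71° − 21.80° = -16.09°

Substitute s = j20:
Numerator: 50(j20) + 4000 = 4000 + j1000
Denominator: (j20) + 20 = 20 + j20
|N| = √(4000² + 1000²) ≈ 4123.1, ∠N ≈ 14.04°
|D| = √(20² + 20²) ≈ 28.284, ∠D ≈ 45.00°
|G| = 4123.1 / 28.284 ≈ 145.77
Gain = 20 log₁₀(145.77) ≈ 43.27 dB
∠G = 14.04° − 45.00° = -30.96°

ω = 8: 45.4 dB, -16.1°; ω = 20: 43.3 dB, -31.0°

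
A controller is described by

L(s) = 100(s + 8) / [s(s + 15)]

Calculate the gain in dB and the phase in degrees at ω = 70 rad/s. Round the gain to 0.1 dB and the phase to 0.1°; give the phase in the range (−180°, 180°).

3.0 dB, -84.4°

At s = jω = j70:
zero (s+8): 8 + j70 → |·| = √(8²+70²) = √4964 ≈ 70.456, ∠ = arctan(70/8) ≈ 83.48°
pole (s+15): 15 + j70 → |·| = √(15²+70²) = √5125 ≈ 71.589, ∠ = arctan(70/15) ≈ 77.91°
pole at origin: |s| = 70, ∠ = 90.00° (in denominator)
|L| = 100 · 70.456 / 5011.2 ≈ 1.406
Gain = 20 log₁₀(1.406) ≈ 2.96 dB
∠L = 83.48° − 167.91° = -84.43°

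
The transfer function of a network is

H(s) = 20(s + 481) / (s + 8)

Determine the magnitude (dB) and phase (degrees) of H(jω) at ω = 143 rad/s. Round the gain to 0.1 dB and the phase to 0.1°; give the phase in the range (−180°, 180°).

At s = jω = j143:
zero (s+481): 481 + j143 → |·| = √(481²+143²) = √251810 ≈ 501.81, ∠ = arctan(143/481) ≈ 16.56°
pole (s+8): 8 + j143 → |·| = √(8²+143²) = √20513 ≈ 143.22, ∠ = arctan(143/8) ≈ 86.80°
|H| = 20 · 501.81 / 143.22 ≈ 70.075
Gain = 20 log₁₀(70.075) ≈ 36.91 dB
∠H = 16.56° − 86.80° = -70.24°

36.9 dB, -70.2°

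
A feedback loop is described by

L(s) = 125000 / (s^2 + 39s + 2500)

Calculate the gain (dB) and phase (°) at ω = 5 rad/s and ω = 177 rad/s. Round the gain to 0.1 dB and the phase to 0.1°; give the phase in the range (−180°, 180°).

ω = 5: 34.0 dB, -4.5°; ω = 177: 12.5 dB, -166.5°

At s = jω = j5:
quadratic: (j5)² + 39·j5 + 2500 = 2475 + j195 → |·| ≈ 2482.7, ∠ ≈ 4.50°
|L| = 125000 / 2482.7 ≈ 50.348
Gain = 20 log₁₀(50.348) ≈ 34.04 dB
∠L = 0.00° − 4.50° = -4.50°

At s = jω = j177:
quadratic: (j177)² + 39·j177 + 2500 = -28829 + j6903 → |·| ≈ 29644, ∠ ≈ 166.53°
|L| = 125000 / 29644 ≈ 4.2167
Gain = 20 log₁₀(4.2167) ≈ 12.50 dB
∠L = 0.00° − 166.53° = -166.53°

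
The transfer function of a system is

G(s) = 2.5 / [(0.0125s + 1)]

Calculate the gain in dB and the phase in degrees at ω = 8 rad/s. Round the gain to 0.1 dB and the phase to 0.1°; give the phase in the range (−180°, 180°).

7.9 dB, -5.7°

At ω = 8 rad/s:
pole (1 + j8·0.0125) = 1 + j0.1 → |·| ≈ 1.005, ∠ ≈ 5.71°
|G| = 2.5 · 1 / (1.005) ≈ 2.4876
Gain = 20 log₁₀(2.4876) ≈ 7.92 dB
∠G = (0°) − (5.71°) = -5.71°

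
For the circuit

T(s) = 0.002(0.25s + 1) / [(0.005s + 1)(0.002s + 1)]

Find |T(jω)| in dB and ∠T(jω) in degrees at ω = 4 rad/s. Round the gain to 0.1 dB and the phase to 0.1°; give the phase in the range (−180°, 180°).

At ω = 4 rad/s:
zero (1 + j4·0.25) = 1 + j1 → |·| ≈ 1.4142, ∠ ≈ 45.00°
pole (1 + j4·0.005) = 1 + j0.02 → |·| ≈ 1.0002, ∠ ≈ 1.15°
pole (1 + j4·0.002) = 1 + j0.008 → |·| ≈ 1, ∠ ≈ 0.46°
|T| = 0.002 · 1.4142 / (1.0002 · 1) ≈ 0.0028278
Gain = 20 log₁₀(0.0028278) ≈ -50.97 dB
∠T = (45.00°) − (1.15° + 0.46°) = 43.39°

-51.0 dB, 43.4°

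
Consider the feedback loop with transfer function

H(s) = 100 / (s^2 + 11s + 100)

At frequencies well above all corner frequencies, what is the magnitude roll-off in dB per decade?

-40 dB/decade

Each pole contributes −20 dB/decade at high frequency; each zero contributes +20 dB/decade.
Net: 0 zero(s) − 2 pole(s) → -40 dB/decade.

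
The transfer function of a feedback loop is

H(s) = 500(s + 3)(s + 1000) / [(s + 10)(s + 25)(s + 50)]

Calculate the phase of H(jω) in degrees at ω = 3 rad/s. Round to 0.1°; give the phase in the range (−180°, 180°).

18.2°

At s = jω = j3:
zero (s+3): 3 + j3 → |·| = √(3²+3²) = √18 ≈ 4.2426, ∠ = arctan(3/3) ≈ 45.00°
zero (s+1000): 1000 + j3 → |·| = √(1000²+3²) = √1000009 ≈ 1000, ∠ = arctan(3/1000) ≈ 0.17°
pole (s+10): 10 + j3 → |·| = √(10²+3²) = √109 ≈ 10.44, ∠ = arctan(3/10) ≈ 16.70°
pole (s+25): 25 + j3 → |·| = √(25²+3²) = √634 ≈ 25.179, ∠ = arctan(3/25) ≈ 6.84°
pole (s+50): 50 + j3 → |·| = √(50²+3²) = √2509 ≈ 50.09, ∠ = arctan(3/50) ≈ 3.43°
∠H = 45.17° − 26.97° = 18.20°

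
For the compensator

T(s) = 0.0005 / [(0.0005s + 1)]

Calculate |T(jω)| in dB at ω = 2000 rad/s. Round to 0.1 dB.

-69.0 dB

At ω = 2000 rad/s:
pole (1 + j2000·0.0005) = 1 + j1 → |·| ≈ 1.4142, ∠ ≈ 45.00°
|T| = 0.0005 · 1 / (1.4142) ≈ 0.00035356
Gain = 20 log₁₀(0.00035356) ≈ -69.03 dB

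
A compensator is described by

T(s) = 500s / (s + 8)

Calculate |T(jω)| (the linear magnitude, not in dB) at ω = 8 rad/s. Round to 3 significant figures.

At s = jω = j8:
zero at origin: s = j8 → |·| = 8, ∠ = 90.00°
pole (s+8): 8 + j8 → |·| = √(8²+8²) = √128 ≈ 11.314, ∠ = arctan(8/8) ≈ 45.00°
|T| = 500 · 8 / 11.314 ≈ 353.54

354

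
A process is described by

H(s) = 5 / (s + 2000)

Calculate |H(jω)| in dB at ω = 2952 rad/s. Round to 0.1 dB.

At s = jω = j2952:
pole (s+2000): 2000 + j2952 → |·| = √(2000²+2952²) = √12714304 ≈ 3565.7, ∠ = arctan(2952/2000) ≈ 55.88°
|H| = 5 / 3565.7 ≈ 0.0014022
Gain = 20 log₁₀(0.0014022) ≈ -57.06 dB

-57.1 dB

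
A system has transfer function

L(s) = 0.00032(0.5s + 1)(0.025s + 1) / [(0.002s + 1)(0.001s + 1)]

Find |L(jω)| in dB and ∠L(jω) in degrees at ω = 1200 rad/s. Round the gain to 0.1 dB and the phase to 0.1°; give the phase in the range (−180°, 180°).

At ω = 1200 rad/s:
zero (1 + j1200·0.5) = 1 + j600 → |·| ≈ 600, ∠ ≈ 89.90°
zero (1 + j1200·0.025) = 1 + j30 → |·| ≈ 30.017, ∠ ≈ 88.09°
pole (1 + j1200·0.002) = 1 + j2.4 → |·| ≈ 2.6, ∠ ≈ 67.38°
pole (1 + j1200·0.001) = 1 + j1.2 → |·| ≈ 1.562, ∠ ≈ 50.19°
|L| = 0.00032 · 600 · 30.017 / (2.6 · 1.562) ≈ 1.4191
Gain = 20 log₁₀(1.4191) ≈ 3.04 dB
∠L = (89.90° + 88.09°) − (67.38° + 50.19°) = 60.42°

3.0 dB, 60.4°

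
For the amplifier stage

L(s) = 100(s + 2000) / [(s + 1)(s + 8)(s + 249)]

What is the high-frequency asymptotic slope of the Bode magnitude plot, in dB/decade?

-40 dB/decade

Each pole contributes −20 dB/decade at high frequency; each zero contributes +20 dB/decade.
Net: 1 zero(s) − 3 pole(s) → -40 dB/decade.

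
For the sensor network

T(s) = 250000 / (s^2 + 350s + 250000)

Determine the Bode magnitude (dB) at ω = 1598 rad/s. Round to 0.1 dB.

At s = jω = j1598:
quadratic: (j1598)² + 350·j1598 + 250000 = -2303604 + j559300 → |·| ≈ 2.3705e+06, ∠ ≈ 166.35°
|T| = 250000 / 2.3705e+06 ≈ 0.10546
Gain = 20 log₁₀(0.10546) ≈ -19.54 dB

-19.5 dB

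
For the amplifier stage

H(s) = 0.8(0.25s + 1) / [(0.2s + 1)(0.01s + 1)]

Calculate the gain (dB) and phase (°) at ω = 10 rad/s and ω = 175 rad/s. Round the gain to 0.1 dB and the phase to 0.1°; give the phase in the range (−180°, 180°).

At ω = 10 rad/s:
zero (1 + j10·0.25) = 1 + j2.5 → |·| ≈ 2.6926, ∠ ≈ 68.20°
pole (1 + j10·0.2) = 1 + j2 → |·| ≈ 2.2361, ∠ ≈ 63.43°
pole (1 + j10·0.01) = 1 + j0.1 → |·| ≈ 1.005, ∠ ≈ 5.71°
|H| = 0.8 · 2.6926 / (2.2361 · 1.005) ≈ 0.95853
Gain = 20 log₁₀(0.95853) ≈ -0.37 dB
∠H = (68.20°) − (63.43° + 5.71°) = -0.94°

At ω = 175 rad/s:
zero (1 + j175·0.25) = 1 + j43.75 → |·| ≈ 43.761, ∠ ≈ 88.69°
pole (1 + j175·0.2) = 1 + j35 → |·| ≈ 35.014, ∠ ≈ 88.36°
pole (1 + j175·0.01) = 1 + j1.75 → |·| ≈ 2.0156, ∠ ≈ 60.26°
|H| = 0.8 · 43.761 / (35.014 · 2.0156) ≈ 0.49606
Gain = 20 log₁₀(0.49606) ≈ -6.09 dB
∠H = (88.69°) − (88.36° + 60.26°) = -59.93°

ω = 10: -0.4 dB, -0.9°; ω = 175: -6.1 dB, -59.9°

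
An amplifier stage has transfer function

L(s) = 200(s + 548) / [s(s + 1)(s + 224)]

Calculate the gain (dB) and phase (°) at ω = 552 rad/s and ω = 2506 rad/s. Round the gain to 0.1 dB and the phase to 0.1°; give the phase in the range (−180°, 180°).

ω = 552: -61.3 dB, 157.4°; ω = 2506: -89.8 dB, 172.8°

At s = jω = j552:
zero (s+548): 548 + j552 → |·| = √(548²+552²) = √605008 ≈ 777.82, ∠ = arctan(552/548) ≈ 45.21°
pole (s+1): 1 + j552 → |·| = √(1²+552²) = √304705 ≈ 552, ∠ = arctan(552/1) ≈ 89.90°
pole (s+224): 224 + j552 → |·| = √(224²+552²) = √354880 ≈ 595.72, ∠ = arctan(552/224) ≈ 67.91°
pole at origin: |s| = 552, ∠ = 90.00° (in denominator)
|L| = 200 · 777.82 / 1.8152e+08 ≈ 0.00085701
Gain = 20 log₁₀(0.00085701) ≈ -61.34 dB
∠L = 45.21° − 247.81° = -202.60° ≡ 157.40° (principal value)

At s = jω = j2506:
zero (s+548): 548 + j2506 → |·| = √(548²+2506²) = √6580340 ≈ 2565.2, ∠ = arctan(2506/548) ≈ 77.67°
pole (s+1): 1 + j2506 → |·| = √(1²+2506²) = √6280037 ≈ 2506, ∠ = arctan(2506/1) ≈ 89.98°
pole (s+224): 224 + j2506 → |·| = √(224²+2506²) = √6330212 ≈ 2516, ∠ = arctan(2506/224) ≈ 84.89°
pole at origin: |s| = 2506, ∠ = 90.00° (in denominator)
|L| = 200 · 2565.2 / 1.5801e+10 ≈ 3.2469e-05
Gain = 20 log₁₀(3.2469e-05) ≈ -89.77 dB
∠L = 77.67° − 264.87° = -187.20° ≡ 172.80° (principal value)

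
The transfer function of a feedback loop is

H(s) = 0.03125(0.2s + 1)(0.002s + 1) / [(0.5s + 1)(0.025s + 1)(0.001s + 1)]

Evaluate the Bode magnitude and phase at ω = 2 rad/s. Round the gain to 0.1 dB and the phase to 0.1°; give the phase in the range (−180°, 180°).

At ω = 2 rad/s:
zero (1 + j2·0.2) = 1 + j0.4 → |·| ≈ 1.077, ∠ ≈ 21.80°
zero (1 + j2·0.002) = 1 + j0.004 → |·| ≈ 1, ∠ ≈ 0.23°
pole (1 + j2·0.5) = 1 + j1 → |·| ≈ 1.4142, ∠ ≈ 45.00°
pole (1 + j2·0.025) = 1 + j0.05 → |·| ≈ 1.0012, ∠ ≈ 2.86°
pole (1 + j2·0.001) = 1 + j0.002 → |·| ≈ 1, ∠ ≈ 0.11°
|H| = 0.03125 · 1.077 · 1 / (1.4142 · 1.0012 · 1) ≈ 0.02377
Gain = 20 log₁₀(0.02377) ≈ -32.48 dB
∠H = (21.80° + 0.23°) − (45.00° + 2.86° + 0.11°) = -25.94°

-32.5 dB, -25.9°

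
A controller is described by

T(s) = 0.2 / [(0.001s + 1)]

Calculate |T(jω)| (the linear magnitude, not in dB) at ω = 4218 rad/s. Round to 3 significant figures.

At ω = 4218 rad/s:
pole (1 + j4218·0.001) = 1 + j4.218 → |·| ≈ 4.3349, ∠ ≈ 76.66°
|T| = 0.2 · 1 / (4.3349) ≈ 0.046137

0.0461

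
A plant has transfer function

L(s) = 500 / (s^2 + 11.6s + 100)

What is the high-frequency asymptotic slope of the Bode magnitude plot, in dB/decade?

-40 dB/decade

Each pole contributes −20 dB/decade at high frequency; each zero contributes +20 dB/decade.
Net: 0 zero(s) − 2 pole(s) → -40 dB/decade.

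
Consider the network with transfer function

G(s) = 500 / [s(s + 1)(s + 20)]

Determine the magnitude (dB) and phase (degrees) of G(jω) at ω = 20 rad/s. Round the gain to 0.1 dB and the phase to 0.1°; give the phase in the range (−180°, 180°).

At s = jω = j20:
pole (s+1): 1 + j20 → |·| = √(1²+20²) = √401 ≈ 20.025, ∠ = arctan(20/1) ≈ 87.14°
pole (s+20): 20 + j20 → |·| = √(20²+20²) = √800 ≈ 28.284, ∠ = arctan(20/20) ≈ 45.00°
pole at origin: |s| = 20, ∠ = 90.00° (in denominator)
|G| = 500 / 11328 ≈ 0.044138
Gain = 20 log₁₀(0.044138) ≈ -27.10 dB
∠G = 0.00° − 222.14° = -222.14° ≡ 137.86° (principal value)

-27.1 dB, 137.9°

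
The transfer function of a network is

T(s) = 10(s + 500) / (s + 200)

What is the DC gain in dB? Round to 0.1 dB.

28.0 dB

T(0) = 10·500 / (200) = 25
20 log₁₀(25) ≈ 27.96 dB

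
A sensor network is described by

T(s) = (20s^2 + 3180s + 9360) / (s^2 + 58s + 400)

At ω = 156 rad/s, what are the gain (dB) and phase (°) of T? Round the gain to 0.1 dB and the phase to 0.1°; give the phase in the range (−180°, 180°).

28.6 dB, -25.4°

Substitute s = j156:
Numerator: 20(j156)^2 + 3180(j156) + 9360 = -477360 + j496080
Denominator: (j156)^2 + 58(j156) + 400 = -23936 + j9048
|N| = √(477360² + 496080²) ≈ 6.8845e+05, ∠N ≈ 133.90°
|D| = √(23936² + 9048²) ≈ 25589, ∠D ≈ 159.29°
|T| = 6.8845e+05 / 25589 ≈ 26.904
Gain = 20 log₁₀(26.904) ≈ 28.60 dB
∠T = 133.90° − 159.29° = -25.39°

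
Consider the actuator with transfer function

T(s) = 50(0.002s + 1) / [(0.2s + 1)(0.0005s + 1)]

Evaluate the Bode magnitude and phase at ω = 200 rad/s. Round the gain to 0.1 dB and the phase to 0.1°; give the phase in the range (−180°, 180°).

At ω = 200 rad/s:
zero (1 + j200·0.002) = 1 + j0.4 → |·| ≈ 1.077, ∠ ≈ 21.80°
pole (1 + j200·0.2) = 1 + j40 → |·| ≈ 40.012, ∠ ≈ 88.57°
pole (1 + j200·0.0005) = 1 + j0.1 → |·| ≈ 1.005, ∠ ≈ 5.71°
|T| = 50 · 1.077 / (40.012 · 1.005) ≈ 1.3392
Gain = 20 log₁₀(1.3392) ≈ 2.54 dB
∠T = (21.80°) − (88.57° + 5.71°) = -72.48°

2.5 dB, -72.5°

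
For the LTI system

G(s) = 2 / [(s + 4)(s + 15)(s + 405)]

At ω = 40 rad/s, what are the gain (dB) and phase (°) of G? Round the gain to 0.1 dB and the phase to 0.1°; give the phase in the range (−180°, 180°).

At s = jω = j40:
pole (s+4): 4 + j40 → |·| = √(4²+40²) = √1616 ≈ 40.2, ∠ = arctan(40/4) ≈ 84.29°
pole (s+15): 15 + j40 → |·| = √(15²+40²) = √1825 ≈ 42.72, ∠ = arctan(40/15) ≈ 69.44°
pole (s+405): 405 + j40 → |·| = √(405²+40²) = √165625 ≈ 406.97, ∠ = arctan(40/405) ≈ 5.64°
|G| = 2 / 6.9891e+05 ≈ 2.8616e-06
Gain = 20 log₁₀(2.8616e-06) ≈ -110.87 dB
∠G = 0.00° − 159.37° = -159.37°

-110.9 dB, -159.4°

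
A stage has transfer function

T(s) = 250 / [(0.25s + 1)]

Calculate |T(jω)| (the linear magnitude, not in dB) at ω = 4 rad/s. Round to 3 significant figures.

At ω = 4 rad/s:
pole (1 + j4·0.25) = 1 + j1 → |·| ≈ 1.4142, ∠ ≈ 45.00°
|T| = 250 · 1 / (1.4142) ≈ 176.78

177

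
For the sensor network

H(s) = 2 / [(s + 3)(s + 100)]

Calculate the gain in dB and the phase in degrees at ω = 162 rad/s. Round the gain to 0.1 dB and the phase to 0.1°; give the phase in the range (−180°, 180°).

-83.8 dB, -147.3°

At s = jω = j162:
pole (s+3): 3 + j162 → |·| = √(3²+162²) = √26253 ≈ 162.03, ∠ = arctan(162/3) ≈ 88.94°
pole (s+100): 100 + j162 → |·| = √(100²+162²) = √36244 ≈ 190.38, ∠ = arctan(162/100) ≈ 58.31°
|H| = 2 / 30847 ≈ 6.4836e-05
Gain = 20 log₁₀(6.4836e-05) ≈ -83.76 dB
∠H = 0.00° − 147.25° = -147.25°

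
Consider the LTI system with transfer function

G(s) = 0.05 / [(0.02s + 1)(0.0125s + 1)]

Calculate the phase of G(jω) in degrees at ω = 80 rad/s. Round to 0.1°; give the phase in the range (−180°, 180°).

-103.0°

At ω = 80 rad/s:
pole (1 + j80·0.02) = 1 + j1.6 → |·| ≈ 1.8868, ∠ ≈ 57.99°
pole (1 + j80·0.0125) = 1 + j1 → |·| ≈ 1.4142, ∠ ≈ 45.00°
∠G = (0°) − (57.99° + 45.00°) = -102.99°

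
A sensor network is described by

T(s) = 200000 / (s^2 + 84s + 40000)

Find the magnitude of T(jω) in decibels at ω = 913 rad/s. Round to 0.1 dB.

-12.0 dB

At s = jω = j913:
quadratic: (j913)² + 84·j913 + 40000 = -793569 + j76692 → |·| ≈ 7.9727e+05, ∠ ≈ 174.48°
|T| = 200000 / 7.9727e+05 ≈ 0.25086
Gain = 20 log₁₀(0.25086) ≈ -12.01 dB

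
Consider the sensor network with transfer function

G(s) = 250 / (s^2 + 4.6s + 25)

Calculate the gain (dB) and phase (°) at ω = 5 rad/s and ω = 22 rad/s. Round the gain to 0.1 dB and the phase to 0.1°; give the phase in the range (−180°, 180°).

At s = jω = j5:
quadratic: (j5)² + 4.6·j5 + 25 = 0 + j23 → |·| ≈ 23, ∠ ≈ 90.00°
|G| = 250 / 23 ≈ 10.87
Gain = 20 log₁₀(10.87) ≈ 20.72 dB
∠G = 0.00° − 90.00° = -90.00°

At s = jω = j22:
quadratic: (j22)² + 4.6·j22 + 25 = -459 + j101.2 → |·| ≈ 470.02, ∠ ≈ 167.57°
|G| = 250 / 470.02 ≈ 0.53189
Gain = 20 log₁₀(0.53189) ≈ -5.48 dB
∠G = 0.00° − 167.57° = -167.57°

ω = 5: 20.7 dB, -90.0°; ω = 22: -5.5 dB, -167.6°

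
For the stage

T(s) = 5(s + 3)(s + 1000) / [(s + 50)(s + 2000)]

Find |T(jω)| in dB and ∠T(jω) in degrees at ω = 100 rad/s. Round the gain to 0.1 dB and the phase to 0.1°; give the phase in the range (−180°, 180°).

7.0 dB, 27.7°

At s = jω = j100:
zero (s+3): 3 + j100 → |·| = √(3²+100²) = √10009 ≈ 100.04, ∠ = arctan(100/3) ≈ 88.28°
zero (s+1000): 1000 + j100 → |·| = √(1000²+100²) = √1010000 ≈ 1005, ∠ = arctan(100/1000) ≈ 5.71°
pole (s+50): 50 + j100 → |·| = √(50²+100²) = √12500 ≈ 111.8, ∠ = arctan(100/50) ≈ 63.43°
pole (s+2000): 2000 + j100 → |·| = √(2000²+100²) = √4010000 ≈ 2002.5, ∠ = arctan(100/2000) ≈ 2.86°
|T| = 5 · 1.0054e+05 / 2.2388e+05 ≈ 2.2454
Gain = 20 log₁₀(2.2454) ≈ 7.03 dB
∠T = 93.99° − 66.29° = 27.70°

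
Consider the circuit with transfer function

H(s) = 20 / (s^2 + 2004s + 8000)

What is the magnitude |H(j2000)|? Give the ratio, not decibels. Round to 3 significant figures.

3.54e-06

Substitute s = j2000:
Numerator: 20 = 20 + j0
Denominator: (j2000)^2 + 2004(j2000) + 8000 = -3992000 + j4008000
|N| = √(20² + 0²) ≈ 20, ∠N ≈ 0.00°
|D| = √(3992000² + 4008000²) ≈ 5.6569e+06, ∠D ≈ 134.89°
|H| = 20 / 5.6569e+06 ≈ 3.5355e-06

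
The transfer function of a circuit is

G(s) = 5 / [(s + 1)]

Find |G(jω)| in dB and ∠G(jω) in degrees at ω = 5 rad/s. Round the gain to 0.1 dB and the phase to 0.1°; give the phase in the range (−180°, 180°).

At ω = 5 rad/s:
pole (1 + j5·1) = 1 + j5 → |·| ≈ 5.099, ∠ ≈ 78.69°
|G| = 5 · 1 / (5.099) ≈ 0.98058
Gain = 20 log₁₀(0.98058) ≈ -0.17 dB
∠G = (0°) − (78.69°) = -78.69°

-0.2 dB, -78.7°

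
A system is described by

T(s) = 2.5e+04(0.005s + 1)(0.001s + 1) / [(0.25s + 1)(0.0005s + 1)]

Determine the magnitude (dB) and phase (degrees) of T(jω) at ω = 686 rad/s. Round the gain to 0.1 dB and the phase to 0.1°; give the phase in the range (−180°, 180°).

At ω = 686 rad/s:
zero (1 + j686·0.005) = 1 + j3.43 → |·| ≈ 3.5728, ∠ ≈ 73.75°
zero (1 + j686·0.001) = 1 + j0.686 → |·| ≈ 1.2127, ∠ ≈ 34.45°
pole (1 + j686·0.25) = 1 + j171.5 → |·| ≈ 171.5, ∠ ≈ 89.67°
pole (1 + j686·0.0005) = 1 + j0.343 → |·| ≈ 1.0572, ∠ ≈ 18.93°
|T| = 2.5e+04 · 3.5728 · 1.2127 / (171.5 · 1.0572) ≈ 597.42
Gain = 20 log₁₀(597.42) ≈ 55.53 dB
∠T = (73.75° + 34.45°) − (89.67° + 18.93°) = -0.40°

55.5 dB, -0.4°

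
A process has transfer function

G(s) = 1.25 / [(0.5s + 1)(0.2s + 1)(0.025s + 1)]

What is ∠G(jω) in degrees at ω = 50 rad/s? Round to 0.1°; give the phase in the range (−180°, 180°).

At ω = 50 rad/s:
pole (1 + j50·0.5) = 1 + j25 → |·| ≈ 25.02, ∠ ≈ 87.71°
pole (1 + j50·0.2) = 1 + j10 → |·| ≈ 10.05, ∠ ≈ 84.29°
pole (1 + j50·0.025) = 1 + j1.25 → |·| ≈ 1.6008, ∠ ≈ 51.34°
∠G = (0°) − (87.71° + 84.29° + 51.34°) = -223.34° ≡ 136.66° (principal value)

136.7°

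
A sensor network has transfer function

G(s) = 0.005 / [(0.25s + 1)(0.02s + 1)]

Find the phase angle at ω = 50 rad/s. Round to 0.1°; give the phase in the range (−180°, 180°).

At ω = 50 rad/s:
pole (1 + j50·0.25) = 1 + j12.5 → |·| ≈ 12.54, ∠ ≈ 85.43°
pole (1 + j50·0.02) = 1 + j1 → |·| ≈ 1.4142, ∠ ≈ 45.00°
∠G = (0°) − (85.43° + 45.00°) = -130.43°

-130.4°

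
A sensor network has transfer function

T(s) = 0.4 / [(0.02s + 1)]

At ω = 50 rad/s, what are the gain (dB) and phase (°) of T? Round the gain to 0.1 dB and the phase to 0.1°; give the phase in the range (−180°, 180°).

At ω = 50 rad/s:
pole (1 + j50·0.02) = 1 + j1 → |·| ≈ 1.4142, ∠ ≈ 45.00°
|T| = 0.4 · 1 / (1.4142) ≈ 0.28285
Gain = 20 log₁₀(0.28285) ≈ -10.97 dB
∠T = (0°) − (45.00°) = -45.00°

-11.0 dB, -45.0°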